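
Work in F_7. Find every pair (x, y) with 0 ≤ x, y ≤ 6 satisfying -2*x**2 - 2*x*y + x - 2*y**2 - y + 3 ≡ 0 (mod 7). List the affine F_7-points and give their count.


Affine F_7-points: {(0, 1), (0, 2), (1, 4), (1, 5), (2, 2), (2, 6), (3, 1), (3, 6), (4, 3), (5, 0), (5, 5), (6, 0), (6, 4)}; count = 13.

For each of the 49 pairs (x, y) ∈ F_7², evaluate f(x, y) mod 7. Record the zeros.
  x = 0: [0↦3, 1↦0, 2↦0, 3↦3, 4↦2, 5↦4, 6↦2]  zeros at y ∈ {1, 2}
  x = 1: [0↦2, 1↦4, 2↦2, 3↦3, 4↦0, 5↦0, 6↦3]  zeros at y ∈ {4, 5}
  x = 2: [0↦4, 1↦4, 2↦0, 3↦6, 4↦1, 5↦6, 6↦0]  zeros at y ∈ {2, 6}
  x = 3: [0↦2, 1↦0, 2↦1, 3↦5, 4↦5, 5↦1, 6↦0]  zeros at y ∈ {1, 6}
  x = 4: [0↦3, 1↦6, 2↦5, 3↦0, 4↦5, 5↦6, 6↦3]  zeros at y ∈ {3}
  x = 5: [0↦0, 1↦1, 2↦5, 3↦5, 4↦1, 5↦0, 6↦2]  zeros at y ∈ {0, 5}
  x = 6: [0↦0, 1↦6, 2↦1, 3↦6, 4↦0, 5↦4, 6↦4]  zeros at y ∈ {0, 4}
Collecting zeros: affine points = {(0, 1), (0, 2), (1, 4), (1, 5), (2, 2), (2, 6), (3, 1), (3, 6), (4, 3), (5, 0), (5, 5), (6, 0), (6, 4)}.
Total count |C(F_7)_aff| = 13.


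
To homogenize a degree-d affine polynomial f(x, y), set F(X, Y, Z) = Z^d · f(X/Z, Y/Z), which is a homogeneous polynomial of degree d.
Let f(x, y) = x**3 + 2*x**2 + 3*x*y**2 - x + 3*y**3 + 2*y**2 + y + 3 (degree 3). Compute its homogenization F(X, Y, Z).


F(X, Y, Z) = X**3 + 2*X**2*Z + 3*X*Y**2 - X*Z**2 + 3*Y**3 + 2*Y**2*Z + Y*Z**2 + 3*Z**3

deg(f) = 3.
Substitute x = X/Z, y = Y/Z into f, then multiply by Z^3.
  monomial 1·x^3·y^0 ↦ 1·X^3·Y^0·Z^0.
  monomial 2·x^2·y^0 ↦ 2·X^2·Y^0·Z^1.
  monomial 3·x^1·y^2 ↦ 3·X^1·Y^2·Z^0.
  monomial -1·x^1·y^0 ↦ -1·X^1·Y^0·Z^2.
  monomial 3·x^0·y^3 ↦ 3·X^0·Y^3·Z^0.
  monomial 2·x^0·y^2 ↦ 2·X^0·Y^2·Z^1.
  monomial 1·x^0·y^1 ↦ 1·X^0·Y^1·Z^2.
  monomial 3·x^0·y^0 ↦ 3·X^0·Y^0·Z^3.
Collecting: F(X, Y, Z) = X**3 + 2*X**2*Z + 3*X*Y**2 - X*Z**2 + 3*Y**3 + 2*Y**2*Z + Y*Z**2 + 3*Z**3.


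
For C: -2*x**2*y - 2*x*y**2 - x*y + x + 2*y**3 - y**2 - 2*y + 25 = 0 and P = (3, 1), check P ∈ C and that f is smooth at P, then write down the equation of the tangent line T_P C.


Tangent line at P: -14*x - 31*y + 73 = 0.

Step 1: f(3, 1) = 0, so P lies on C.
Step 2: partial derivatives
  f_x(x, y) = -4*x*y - 2*y**2 - y + 1, f_y(x, y) = -2*x**2 - 4*x*y - x + 6*y**2 - 2*y - 2.
  f_x(P) = -14, f_y(P) = -31 (gradient nonzero, so P is smooth).
Step 3: tangent line at P: -14·(x − 3) + -31·(y − 1) = 0.
Expanding: -14*x - 31*y + 73 = 0.


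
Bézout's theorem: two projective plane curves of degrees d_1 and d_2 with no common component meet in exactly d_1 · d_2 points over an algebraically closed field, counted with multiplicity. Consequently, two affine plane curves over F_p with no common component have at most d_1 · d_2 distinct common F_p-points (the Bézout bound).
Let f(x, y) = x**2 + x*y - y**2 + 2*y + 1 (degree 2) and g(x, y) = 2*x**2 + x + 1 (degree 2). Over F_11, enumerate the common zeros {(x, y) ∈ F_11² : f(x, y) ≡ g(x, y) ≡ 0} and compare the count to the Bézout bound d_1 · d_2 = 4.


Common zeros: {(2, 5), (2, 10)}; count = 2; Bézout bound = 4.

deg(f) = 2, deg(g) = 2, so Bézout bound = 4.
Scan x ∈ F_11. For each x, list the y ∈ F_11 with f(x, y) ≡ 0 and those with g(x, y) ≡ 0 (mod 11); the common zeros in that column are the intersection.
  x = 0: f ≡ 0 at y ∈ ∅; g ≡ 0 at y ∈ ∅; common: ∅.
  x = 1: f ≡ 0 at y ∈ ∅; g ≡ 0 at y ∈ ∅; common: ∅.
  x = 2: f ≡ 0 at y ∈ {5, 10}; g ≡ 0 at y ∈ {0, 1, 2, 3, 4, 5, 6, 7, 8, 9, 10}; common: {5, 10}.
  x = 3: f ≡ 0 at y ∈ ∅; g ≡ 0 at y ∈ {0, 1, 2, 3, 4, 5, 6, 7, 8, 9, 10}; common: ∅.
  x = 4: f ≡ 0 at y ∈ {1, 5}; g ≡ 0 at y ∈ ∅; common: ∅.
  x = 5: f ≡ 0 at y ∈ ∅; g ≡ 0 at y ∈ ∅; common: ∅.
  x = 6: f ≡ 0 at y ∈ {1, 7}; g ≡ 0 at y ∈ ∅; common: ∅.
  x = 7: f ≡ 0 at y ∈ ∅; g ≡ 0 at y ∈ ∅; common: ∅.
  x = 8: f ≡ 0 at y ∈ ∅; g ≡ 0 at y ∈ ∅; common: ∅.
  x = 9: f ≡ 0 at y ∈ {4, 7}; g ≡ 0 at y ∈ ∅; common: ∅.
  x = 10: f ≡ 0 at y ∈ {2, 10}; g ≡ 0 at y ∈ ∅; common: ∅.
Collecting: common zeros = {(2, 5), (2, 10)}, so the count is 2.
Comparison with the Bézout bound: 2 ≤ 4 = deg(f)·deg(g), as expected for curves with no common component (the affine F_11-count falls short of the bound because intersections may lie at infinity, over extension fields, or carry multiplicity).


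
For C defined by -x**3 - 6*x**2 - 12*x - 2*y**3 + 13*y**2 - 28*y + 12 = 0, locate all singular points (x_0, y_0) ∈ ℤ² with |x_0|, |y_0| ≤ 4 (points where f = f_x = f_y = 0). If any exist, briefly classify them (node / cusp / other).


Singular points: {(-2, 2)}; classification: cusp.

Compute partial derivatives:
  f_x = -3*x**2 - 12*x - 12.
  f_y = -6*y**2 + 26*y - 28.
Scan x_0 ∈ {−4, ..., 4}. For each x_0, f_y(x_0, y) is a polynomial in y; find its integer roots y ∈ {−4, ..., 4}, then test f_x and f at those candidates.
  x = -4: f_y(-4, y) = -6*y**2 + 26*y - 28; vanishes at y ∈ {2}. (-4, 2): f_x = -12 ≠ 0.
  x = -3: f_y(-3, y) = -6*y**2 + 26*y - 28; vanishes at y ∈ {2}. (-3, 2): f_x = -3 ≠ 0.
  x = -2: f_y(-2, y) = -6*y**2 + 26*y - 28; vanishes at y ∈ {2}. (-2, 2): f_x = 0, f = 0 — SINGULAR.
  x = -1: f_y(-1, y) = -6*y**2 + 26*y - 28; vanishes at y ∈ {2}. (-1, 2): f_x = -3 ≠ 0.
  x = 0: f_y(0, y) = -6*y**2 + 26*y - 28; vanishes at y ∈ {2}. (0, 2): f_x = -12 ≠ 0.
  x = 1: f_y(1, y) = -6*y**2 + 26*y - 28; vanishes at y ∈ {2}. (1, 2): f_x = -27 ≠ 0.
  x = 2: f_y(2, y) = -6*y**2 + 26*y - 28; vanishes at y ∈ {2}. (2, 2): f_x = -48 ≠ 0.
  x = 3: f_y(3, y) = -6*y**2 + 26*y - 28; vanishes at y ∈ {2}. (3, 2): f_x = -75 ≠ 0.
  x = 4: f_y(4, y) = -6*y**2 + 26*y - 28; vanishes at y ∈ {2}. (4, 2): f_x = -108 ≠ 0.
Only singular point on the grid: (-2, 2).
Classify: substitute x = -2 + u, y = 2 + v and expand: f = -u**3 - 2*v**3 + v**2.
No constant or linear terms (consistent with a singular point). Quadratic part: v**2. Cubic part: -u**3 - 2*v**3.
The quadratic part v**2 is a perfect square, so there is a single (double) tangent line v = 0, i.e. y = 2. Restricting the cubic part to that line (v = 0) leaves -u**3 ≠ 0, so f is not divisible by v and the branch is v² ≈ u**3 to lowest order — this is a cusp.
Classification: cusp.


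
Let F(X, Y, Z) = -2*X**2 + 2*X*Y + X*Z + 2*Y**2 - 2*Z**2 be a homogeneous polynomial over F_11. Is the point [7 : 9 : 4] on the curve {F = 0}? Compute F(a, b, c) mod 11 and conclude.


F(7,9,4) ≡ 10 (mod 11); P is NOT on the curve.

Evaluate F(7, 9, 4) term-by-term (mod 11).
  -2*X**2 ↦ -2·49·1·1 = -98
  2*X*Y ↦ 2·7·9·1 = 126
  X*Z ↦ 1·7·1·4 = 28
  2*Y**2 ↦ 2·1·81·1 = 162
  -2*Z**2 ↦ -2·1·1·16 = -32
Sum: F(7, 9, 4) = (-98) + (126) + (28) + (162) + (-32) = 186.
Reducing mod 11: 186 ≡ 10 (mod 11).
Since F(a, b, c) ≡ 10 ≠ 0 (mod 11), P does NOT lie on the curve.


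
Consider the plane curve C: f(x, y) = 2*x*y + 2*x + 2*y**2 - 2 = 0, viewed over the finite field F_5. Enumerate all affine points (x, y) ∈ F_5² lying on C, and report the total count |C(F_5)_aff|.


Affine F_5-points: {(0, 1), (0, 4), (1, 0), (1, 4), (2, 4), (3, 3), (3, 4), (4, 2), (4, 4)}; count = 9.

For each of the 25 pairs (x, y) ∈ F_5², evaluate f(x, y) mod 5. Record the zeros.
  x = 0: [0↦3, 1↦0, 2↦1, 3↦1, 4↦0]  zeros at y ∈ {1, 4}
  x = 1: [0↦0, 1↦4, 2↦2, 3↦4, 4↦0]  zeros at y ∈ {0, 4}
  x = 2: [0↦2, 1↦3, 2↦3, 3↦2, 4↦0]  zeros at y ∈ {4}
  x = 3: [0↦4, 1↦2, 2↦4, 3↦0, 4↦0]  zeros at y ∈ {3, 4}
  x = 4: [0↦1, 1↦1, 2↦0, 3↦3, 4↦0]  zeros at y ∈ {2, 4}
Collecting zeros: affine points = {(0, 1), (0, 4), (1, 0), (1, 4), (2, 4), (3, 3), (3, 4), (4, 2), (4, 4)}.
Total count |C(F_5)_aff| = 9.


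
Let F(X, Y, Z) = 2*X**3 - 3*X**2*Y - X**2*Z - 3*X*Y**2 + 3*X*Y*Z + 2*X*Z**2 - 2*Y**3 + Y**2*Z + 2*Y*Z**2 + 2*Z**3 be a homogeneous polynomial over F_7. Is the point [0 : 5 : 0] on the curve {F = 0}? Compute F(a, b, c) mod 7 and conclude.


F(0,5,0) ≡ 2 (mod 7); P is NOT on the curve.

Evaluate F(0, 5, 0) term-by-term (mod 7).
  2*X**3 ↦ 2·0·1·1 = 0
  -3*X**2*Y ↦ -3·0·5·1 = 0
  -X**2*Z ↦ -1·0·1·0 = 0
  -3*X*Y**2 ↦ -3·0·25·1 = 0
  3*X*Y*Z ↦ 3·0·5·0 = 0
  2*X*Z**2 ↦ 2·0·1·0 = 0
  -2*Y**3 ↦ -2·1·125·1 = -250
  Y**2*Z ↦ 1·1·25·0 = 0
  2*Y*Z**2 ↦ 2·1·5·0 = 0
  2*Z**3 ↦ 2·1·1·0 = 0
Sum: F(0, 5, 0) = (0) + (0) + (0) + (0) + (0) + (0) + (-250) + (0) + (0) + (0) = -250.
Reducing mod 7: -250 ≡ 2 (mod 7).
Since F(a, b, c) ≡ 2 ≠ 0 (mod 7), P does NOT lie on the curve.


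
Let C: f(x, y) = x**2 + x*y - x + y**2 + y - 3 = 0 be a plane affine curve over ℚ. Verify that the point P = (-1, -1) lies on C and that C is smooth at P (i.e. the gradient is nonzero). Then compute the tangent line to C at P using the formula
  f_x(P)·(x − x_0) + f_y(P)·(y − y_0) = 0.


Tangent line at P: -4*x - 2*y - 6 = 0.

Step 1: f(-1, -1) = 0, so P lies on C.
Step 2: partial derivatives
  f_x(x, y) = 2*x + y - 1, f_y(x, y) = x + 2*y + 1.
  f_x(P) = -4, f_y(P) = -2 (gradient nonzero, so P is smooth).
Step 3: tangent line at P: -4·(x − -1) + -2·(y − -1) = 0.
Expanding: -4*x - 2*y - 6 = 0.


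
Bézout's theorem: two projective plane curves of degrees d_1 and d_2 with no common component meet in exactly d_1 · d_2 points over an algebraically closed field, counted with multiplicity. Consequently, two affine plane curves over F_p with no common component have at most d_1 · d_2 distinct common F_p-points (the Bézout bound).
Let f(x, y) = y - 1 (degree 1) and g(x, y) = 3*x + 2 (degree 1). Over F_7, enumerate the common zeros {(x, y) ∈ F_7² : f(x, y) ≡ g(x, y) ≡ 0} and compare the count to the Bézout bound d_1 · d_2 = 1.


Common zeros: {(4, 1)}; count = 1; Bézout bound = 1.

deg(f) = 1, deg(g) = 1, so Bézout bound = 1.
Scan x ∈ F_7. For each x, list the y ∈ F_7 with f(x, y) ≡ 0 and those with g(x, y) ≡ 0 (mod 7); the common zeros in that column are the intersection.
  x = 0: f ≡ 0 at y ∈ {1}; g ≡ 0 at y ∈ ∅; common: ∅.
  x = 1: f ≡ 0 at y ∈ {1}; g ≡ 0 at y ∈ ∅; common: ∅.
  x = 2: f ≡ 0 at y ∈ {1}; g ≡ 0 at y ∈ ∅; common: ∅.
  x = 3: f ≡ 0 at y ∈ {1}; g ≡ 0 at y ∈ ∅; common: ∅.
  x = 4: f ≡ 0 at y ∈ {1}; g ≡ 0 at y ∈ {0, 1, 2, 3, 4, 5, 6}; common: {1}.
  x = 5: f ≡ 0 at y ∈ {1}; g ≡ 0 at y ∈ ∅; common: ∅.
  x = 6: f ≡ 0 at y ∈ {1}; g ≡ 0 at y ∈ ∅; common: ∅.
Collecting: common zeros = {(4, 1)}, so the count is 1.
Comparison with the Bézout bound: 1 ≤ 1 = deg(f)·deg(g), as expected for curves with no common component (the bound is attained).


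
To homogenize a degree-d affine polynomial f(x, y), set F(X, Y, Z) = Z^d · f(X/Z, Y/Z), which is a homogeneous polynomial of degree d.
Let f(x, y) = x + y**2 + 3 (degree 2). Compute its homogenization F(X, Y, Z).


F(X, Y, Z) = X*Z + Y**2 + 3*Z**2

deg(f) = 2.
Substitute x = X/Z, y = Y/Z into f, then multiply by Z^2.
  monomial 1·x^1·y^0 ↦ 1·X^1·Y^0·Z^1.
  monomial 1·x^0·y^2 ↦ 1·X^0·Y^2·Z^0.
  monomial 3·x^0·y^0 ↦ 3·X^0·Y^0·Z^2.
Collecting: F(X, Y, Z) = X*Z + Y**2 + 3*Z**2.


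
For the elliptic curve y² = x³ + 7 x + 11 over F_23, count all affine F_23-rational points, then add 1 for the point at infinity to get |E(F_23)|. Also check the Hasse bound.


Affine points = {(3, 6), (3, 17), (6, 4), (6, 19), (7, 9), (7, 14), (8, 2), (8, 21), (10, 0), (11, 4), (11, 19), (12, 11), (12, 12), (14, 1), (14, 22), (15, 8), (15, 15), (17, 11), (17, 12), (18, 9), (18, 14), (20, 3), (20, 20), (21, 9), (21, 14), (22, 7), (22, 16)}; affine count = 27; |E(F_23)| = 28.

Discriminant check: Δ ∝ 4a³ + 27b² = 4·7³ + 27·11² = 4·343 + 27·121 ≡ 16 (mod 23). Nonzero ⇒ E is nonsingular.
For each x ∈ F_23, compute rhs = x³ + 7·x + 11 mod 23, then count y ∈ F_23 with y² ≡ rhs.
  x = 0: rhs = 11, matching y values: none (0 points).
  x = 1: rhs = 19, matching y values: none (0 points).
  x = 2: rhs = 10, matching y values: none (0 points).
  x = 3: rhs = 13, matching y values: 6, 17 (2 points).
  x = 4: rhs = 11, matching y values: none (0 points).
  x = 5: rhs = 10, matching y values: none (0 points).
  x = 6: rhs = 16, matching y values: 4, 19 (2 points).
  x = 7: rhs = 12, matching y values: 9, 14 (2 points).
  x = 8: rhs = 4, matching y values: 2, 21 (2 points).
  x = 9: rhs = 21, matching y values: none (0 points).
  x = 10: rhs = 0, matching y values: 0 (1 points).
  x = 11: rhs = 16, matching y values: 4, 19 (2 points).
  x = 12: rhs = 6, matching y values: 11, 12 (2 points).
  x = 13: rhs = 22, matching y values: none (0 points).
  x = 14: rhs = 1, matching y values: 1, 22 (2 points).
  x = 15: rhs = 18, matching y values: 8, 15 (2 points).
  x = 16: rhs = 10, matching y values: none (0 points).
  x = 17: rhs = 6, matching y values: 11, 12 (2 points).
  x = 18: rhs = 12, matching y values: 9, 14 (2 points).
  x = 19: rhs = 11, matching y values: none (0 points).
  x = 20: rhs = 9, matching y values: 3, 20 (2 points).
  x = 21: rhs = 12, matching y values: 9, 14 (2 points).
  x = 22: rhs = 3, matching y values: 7, 16 (2 points).
Total affine count: 27.
Full point count |E(F_23)| = 27 + 1 = 28.
Hasse bound: |28 − (23+1)| = |4| = 4 ≤ 2√23 ≈ 9.5917 ✓.


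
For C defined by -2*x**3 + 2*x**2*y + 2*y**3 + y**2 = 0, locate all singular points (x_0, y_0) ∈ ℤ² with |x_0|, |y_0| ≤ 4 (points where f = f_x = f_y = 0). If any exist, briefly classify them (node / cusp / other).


Singular points: {(0, 0)}; classification: cusp.

Compute partial derivatives:
  f_x = -6*x**2 + 4*x*y.
  f_y = 2*x**2 + 6*y**2 + 2*y.
Scan x_0 ∈ {−4, ..., 4}. For each x_0, f_y(x_0, y) is a polynomial in y; find its integer roots y ∈ {−4, ..., 4}, then test f_x and f at those candidates.
  x = -4: f_y(-4, y) = 6*y**2 + 2*y + 32; no integer root y with |y| ≤ 4.
  x = -3: f_y(-3, y) = 6*y**2 + 2*y + 18; no integer root y with |y| ≤ 4.
  x = -2: f_y(-2, y) = 6*y**2 + 2*y + 8; no integer root y with |y| ≤ 4.
  x = -1: f_y(-1, y) = 6*y**2 + 2*y + 2; no integer root y with |y| ≤ 4.
  x = 0: f_y(0, y) = 6*y**2 + 2*y; vanishes at y ∈ {0}. (0, 0): f_x = 0, f = 0 — SINGULAR.
  x = 1: f_y(1, y) = 6*y**2 + 2*y + 2; no integer root y with |y| ≤ 4.
  x = 2: f_y(2, y) = 6*y**2 + 2*y + 8; no integer root y with |y| ≤ 4.
  x = 3: f_y(3, y) = 6*y**2 + 2*y + 18; no integer root y with |y| ≤ 4.
  x = 4: f_y(4, y) = 6*y**2 + 2*y + 32; no integer root y with |y| ≤ 4.
Only singular point on the grid: (0, 0).
Classify: substitute x = 0 + u, y = 0 + v and expand: f = -2*u**3 + 2*u**2*v + 2*v**3 + v**2.
No constant or linear terms (consistent with a singular point). Quadratic part: v**2. Cubic part: -2*u**3 + 2*u**2*v + 2*v**3.
The quadratic part v**2 is a perfect square, so there is a single (double) tangent line v = 0, i.e. y = 0. Restricting the cubic part to that line (v = 0) leaves -2*u**3 ≠ 0, so f is not divisible by v and the branch is v² ≈ 2*u**3 to lowest order — this is a cusp.
Classification: cusp.


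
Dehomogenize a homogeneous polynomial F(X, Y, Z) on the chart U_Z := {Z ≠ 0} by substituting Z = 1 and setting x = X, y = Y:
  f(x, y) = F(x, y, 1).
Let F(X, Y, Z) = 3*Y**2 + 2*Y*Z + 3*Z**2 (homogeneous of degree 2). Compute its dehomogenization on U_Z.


f(x, y) = 3*y**2 + 2*y + 3

On U_Z we set Z = 1. Each monomial c·X^i·Y^j·Z^k in F becomes c·x^i·y^j·1^k = c·x^i·y^j.
Substituting Z = 1: F(X, Y, 1) = 3*y**2 + 2*y + 3.
Note: deg(f) ≤ deg(F) = 2; strict inequality happens when F is divisible by Z (lost terms).


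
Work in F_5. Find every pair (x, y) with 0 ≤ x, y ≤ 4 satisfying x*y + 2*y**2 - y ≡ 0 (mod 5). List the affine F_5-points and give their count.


Affine F_5-points: {(0, 0), (0, 3), (1, 0), (2, 0), (2, 2), (3, 0), (3, 4), (4, 0), (4, 1)}; count = 9.

For each of the 25 pairs (x, y) ∈ F_5², evaluate f(x, y) mod 5. Record the zeros.
  x = 0: [0↦0, 1↦1, 2↦1, 3↦0, 4↦3]  zeros at y ∈ {0, 3}
  x = 1: [0↦0, 1↦2, 2↦3, 3↦3, 4↦2]  zeros at y ∈ {0}
  x = 2: [0↦0, 1↦3, 2↦0, 3↦1, 4↦1]  zeros at y ∈ {0, 2}
  x = 3: [0↦0, 1↦4, 2↦2, 3↦4, 4↦0]  zeros at y ∈ {0, 4}
  x = 4: [0↦0, 1↦0, 2↦4, 3↦2, 4↦4]  zeros at y ∈ {0, 1}
Collecting zeros: affine points = {(0, 0), (0, 3), (1, 0), (2, 0), (2, 2), (3, 0), (3, 4), (4, 0), (4, 1)}.
Total count |C(F_5)_aff| = 9.


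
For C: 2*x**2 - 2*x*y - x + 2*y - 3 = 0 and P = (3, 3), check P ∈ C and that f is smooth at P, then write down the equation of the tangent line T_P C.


Tangent line at P: 5*x - 4*y - 3 = 0.

Step 1: f(3, 3) = 0, so P lies on C.
Step 2: partial derivatives
  f_x(x, y) = 4*x - 2*y - 1, f_y(x, y) = 2 - 2*x.
  f_x(P) = 5, f_y(P) = -4 (gradient nonzero, so P is smooth).
Step 3: tangent line at P: 5·(x − 3) + -4·(y − 3) = 0.
Expanding: 5*x - 4*y - 3 = 0.


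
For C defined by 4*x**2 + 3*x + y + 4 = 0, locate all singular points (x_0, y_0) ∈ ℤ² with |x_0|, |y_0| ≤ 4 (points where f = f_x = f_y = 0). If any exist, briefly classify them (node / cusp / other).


No singular points in the scanned grid; C is smooth there.

Compute partial derivatives:
  f_x = 8*x + 3.
  f_y = 1.
f_y = 1 is a nonzero constant, so f_y never vanishes: no point (x, y) can satisfy f = f_x = f_y = 0. In particular no (x, y) ∈ {−4, ..., 4}² is singular; the curve is smooth.


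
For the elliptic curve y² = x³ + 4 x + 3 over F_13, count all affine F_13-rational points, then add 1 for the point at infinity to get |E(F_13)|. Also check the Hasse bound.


Affine points = {(0, 4), (0, 9), (3, 4), (3, 9), (6, 3), (6, 10), (7, 6), (7, 7), (8, 1), (8, 12), (9, 1), (9, 12), (10, 4), (10, 9), (11, 0)}; affine count = 15; |E(F_13)| = 16.

Discriminant check: Δ ∝ 4a³ + 27b² = 4·4³ + 27·3² = 4·64 + 27·9 ≡ 5 (mod 13). Nonzero ⇒ E is nonsingular.
For each x ∈ F_13, compute rhs = x³ + 4·x + 3 mod 13, then count y ∈ F_13 with y² ≡ rhs.
  x = 0: rhs = 3, matching y values: 4, 9 (2 points).
  x = 1: rhs = 8, matching y values: none (0 points).
  x = 2: rhs = 6, matching y values: none (0 points).
  x = 3: rhs = 3, matching y values: 4, 9 (2 points).
  x = 4: rhs = 5, matching y values: none (0 points).
  x = 5: rhs = 5, matching y values: none (0 points).
  x = 6: rhs = 9, matching y values: 3, 10 (2 points).
  x = 7: rhs = 10, matching y values: 6, 7 (2 points).
  x = 8: rhs = 1, matching y values: 1, 12 (2 points).
  x = 9: rhs = 1, matching y values: 1, 12 (2 points).
  x = 10: rhs = 3, matching y values: 4, 9 (2 points).
  x = 11: rhs = 0, matching y values: 0 (1 points).
  x = 12: rhs = 11, matching y values: none (0 points).
Total affine count: 15.
Full point count |E(F_13)| = 15 + 1 = 16.
Hasse bound: |16 − (13+1)| = |2| = 2 ≤ 2√13 ≈ 7.2111 ✓.


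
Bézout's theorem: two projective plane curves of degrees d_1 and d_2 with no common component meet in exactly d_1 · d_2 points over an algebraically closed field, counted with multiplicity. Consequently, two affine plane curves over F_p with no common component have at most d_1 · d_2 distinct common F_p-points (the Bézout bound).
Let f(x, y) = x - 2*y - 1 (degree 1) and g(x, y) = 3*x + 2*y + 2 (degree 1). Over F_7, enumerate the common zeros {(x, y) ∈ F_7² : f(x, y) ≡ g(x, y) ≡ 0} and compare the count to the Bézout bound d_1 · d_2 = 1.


Common zeros: {(5, 2)}; count = 1; Bézout bound = 1.

deg(f) = 1, deg(g) = 1, so Bézout bound = 1.
Scan x ∈ F_7. For each x, list the y ∈ F_7 with f(x, y) ≡ 0 and those with g(x, y) ≡ 0 (mod 7); the common zeros in that column are the intersection.
  x = 0: f ≡ 0 at y ∈ {3}; g ≡ 0 at y ∈ {6}; common: ∅.
  x = 1: f ≡ 0 at y ∈ {0}; g ≡ 0 at y ∈ {1}; common: ∅.
  x = 2: f ≡ 0 at y ∈ {4}; g ≡ 0 at y ∈ {3}; common: ∅.
  x = 3: f ≡ 0 at y ∈ {1}; g ≡ 0 at y ∈ {5}; common: ∅.
  x = 4: f ≡ 0 at y ∈ {5}; g ≡ 0 at y ∈ {0}; common: ∅.
  x = 5: f ≡ 0 at y ∈ {2}; g ≡ 0 at y ∈ {2}; common: {2}.
  x = 6: f ≡ 0 at y ∈ {6}; g ≡ 0 at y ∈ {4}; common: ∅.
Collecting: common zeros = {(5, 2)}, so the count is 1.
Comparison with the Bézout bound: 1 ≤ 1 = deg(f)·deg(g), as expected for curves with no common component (the bound is attained).


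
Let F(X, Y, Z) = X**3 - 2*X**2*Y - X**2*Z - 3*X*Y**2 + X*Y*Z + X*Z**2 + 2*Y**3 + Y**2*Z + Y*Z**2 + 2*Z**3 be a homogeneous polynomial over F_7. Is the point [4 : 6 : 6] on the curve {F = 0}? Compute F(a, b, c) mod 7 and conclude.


F(4,6,6) ≡ 4 (mod 7); P is NOT on the curve.

Evaluate F(4, 6, 6) term-by-term (mod 7).
  X**3 ↦ 1·64·1·1 = 64
  -2*X**2*Y ↦ -2·16·6·1 = -192
  -X**2*Z ↦ -1·16·1·6 = -96
  -3*X*Y**2 ↦ -3·4·36·1 = -432
  X*Y*Z ↦ 1·4·6·6 = 144
  X*Z**2 ↦ 1·4·1·36 = 144
  2*Y**3 ↦ 2·1·216·1 = 432
  Y**2*Z ↦ 1·1·36·6 = 216
  Y*Z**2 ↦ 1·1·6·36 = 216
  2*Z**3 ↦ 2·1·1·216 = 432
Sum: F(4, 6, 6) = (64) + (-192) + (-96) + (-432) + (144) + (144) + (432) + (216) + (216) + (432) = 928.
Reducing mod 7: 928 ≡ 4 (mod 7).
Since F(a, b, c) ≡ 4 ≠ 0 (mod 7), P does NOT lie on the curve.


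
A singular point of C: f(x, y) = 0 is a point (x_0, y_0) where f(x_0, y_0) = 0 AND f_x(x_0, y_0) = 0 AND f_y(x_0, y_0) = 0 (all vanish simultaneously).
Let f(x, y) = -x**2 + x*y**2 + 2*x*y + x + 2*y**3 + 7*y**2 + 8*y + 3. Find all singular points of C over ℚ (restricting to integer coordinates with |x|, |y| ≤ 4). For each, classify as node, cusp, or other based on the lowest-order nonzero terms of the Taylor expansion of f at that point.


Singular points: {(0, -1)}; classification: node.

Compute partial derivatives:
  f_x = -2*x + y**2 + 2*y + 1.
  f_y = 2*x*y + 2*x + 6*y**2 + 14*y + 8.
Scan x_0 ∈ {−4, ..., 4}. For each x_0, f_y(x_0, y) is a polynomial in y; find its integer roots y ∈ {−4, ..., 4}, then test f_x and f at those candidates.
  x = -4: f_y(-4, y) = 6*y**2 + 6*y; vanishes at y ∈ {-1, 0}. (-4, -1): f_x = 8 ≠ 0; (-4, 0): f_x = 9 ≠ 0.
  x = -3: f_y(-3, y) = 6*y**2 + 8*y + 2; vanishes at y ∈ {-1}. (-3, -1): f_x = 6 ≠ 0.
  x = -2: f_y(-2, y) = 6*y**2 + 10*y + 4; vanishes at y ∈ {-1}. (-2, -1): f_x = 4 ≠ 0.
  x = -1: f_y(-1, y) = 6*y**2 + 12*y + 6; vanishes at y ∈ {-1}. (-1, -1): f_x = 2 ≠ 0.
  x = 0: f_y(0, y) = 6*y**2 + 14*y + 8; vanishes at y ∈ {-1}. (0, -1): f_x = 0, f = 0 — SINGULAR.
  x = 1: f_y(1, y) = 6*y**2 + 16*y + 10; vanishes at y ∈ {-1}. (1, -1): f_x = -2 ≠ 0.
  x = 2: f_y(2, y) = 6*y**2 + 18*y + 12; vanishes at y ∈ {-2, -1}. (2, -2): f_x = -3 ≠ 0; (2, -1): f_x = -4 ≠ 0.
  x = 3: f_y(3, y) = 6*y**2 + 20*y + 14; vanishes at y ∈ {-1}. (3, -1): f_x = -6 ≠ 0.
  x = 4: f_y(4, y) = 6*y**2 + 22*y + 16; vanishes at y ∈ {-1}. (4, -1): f_x = -8 ≠ 0.
Only singular point on the grid: (0, -1).
Classify: substitute x = 0 + u, y = -1 + v and expand: f = -u**2 + u*v**2 + 2*v**3 + v**2.
No constant or linear terms (consistent with a singular point). Quadratic part: -u**2 + v**2. Cubic part: u*v**2 + 2*v**3.
The quadratic part v**2 - u**2 = (v − u)(v + u) splits into two distinct linear factors, so there are two distinct tangent lines y − -1 = ±(x − 0) — this is a node (ordinary double point).
Classification: node.


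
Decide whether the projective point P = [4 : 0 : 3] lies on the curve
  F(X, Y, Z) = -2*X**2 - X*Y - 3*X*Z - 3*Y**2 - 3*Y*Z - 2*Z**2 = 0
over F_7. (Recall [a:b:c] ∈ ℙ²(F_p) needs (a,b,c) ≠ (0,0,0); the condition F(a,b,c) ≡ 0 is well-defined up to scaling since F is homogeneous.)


F(4,0,3) ≡ 5 (mod 7); P is NOT on the curve.

Evaluate F(4, 0, 3) term-by-term (mod 7).
  -2*X**2 ↦ -2·16·1·1 = -32
  -X*Y ↦ -1·4·0·1 = 0
  -3*X*Z ↦ -3·4·1·3 = -36
  -3*Y**2 ↦ -3·1·0·1 = 0
  -3*Y*Z ↦ -3·1·0·3 = 0
  -2*Z**2 ↦ -2·1·1·9 = -18
Sum: F(4, 0, 3) = (-32) + (0) + (-36) + (0) + (0) + (-18) = -86.
Reducing mod 7: -86 ≡ 5 (mod 7).
Since F(a, b, c) ≡ 5 ≠ 0 (mod 7), P does NOT lie on the curve.


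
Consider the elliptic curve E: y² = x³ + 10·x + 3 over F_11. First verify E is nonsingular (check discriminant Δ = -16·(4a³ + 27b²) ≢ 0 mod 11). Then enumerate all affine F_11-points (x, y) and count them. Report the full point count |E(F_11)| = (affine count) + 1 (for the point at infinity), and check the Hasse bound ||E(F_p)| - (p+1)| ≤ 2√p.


Affine points = {(0, 5), (0, 6), (1, 5), (1, 6), (2, 3), (2, 8), (3, 4), (3, 7), (6, 2), (6, 9), (7, 3), (7, 8), (8, 1), (8, 10), (10, 5), (10, 6)}; affine count = 16; |E(F_11)| = 17.

Discriminant check: Δ ∝ 4a³ + 27b² = 4·10³ + 27·3² = 4·1000 + 27·9 ≡ 8 (mod 11). Nonzero ⇒ E is nonsingular.
For each x ∈ F_11, compute rhs = x³ + 10·x + 3 mod 11, then count y ∈ F_11 with y² ≡ rhs.
  x = 0: rhs = 3, matching y values: 5, 6 (2 points).
  x = 1: rhs = 3, matching y values: 5, 6 (2 points).
  x = 2: rhs = 9, matching y values: 3, 8 (2 points).
  x = 3: rhs = 5, matching y values: 4, 7 (2 points).
  x = 4: rhs = 8, matching y values: none (0 points).
  x = 5: rhs = 2, matching y values: none (0 points).
  x = 6: rhs = 4, matching y values: 2, 9 (2 points).
  x = 7: rhs = 9, matching y values: 3, 8 (2 points).
  x = 8: rhs = 1, matching y values: 1, 10 (2 points).
  x = 9: rhs = 8, matching y values: none (0 points).
  x = 10: rhs = 3, matching y values: 5, 6 (2 points).
Total affine count: 16.
Full point count |E(F_11)| = 16 + 1 = 17.
Hasse bound: |17 − (11+1)| = |5| = 5 ≤ 2√11 ≈ 6.6332 ✓.


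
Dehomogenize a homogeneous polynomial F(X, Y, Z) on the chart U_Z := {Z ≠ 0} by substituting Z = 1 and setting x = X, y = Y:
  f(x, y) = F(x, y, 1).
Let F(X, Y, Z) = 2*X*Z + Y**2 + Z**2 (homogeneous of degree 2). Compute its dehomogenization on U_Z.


f(x, y) = 2*x + y**2 + 1

On U_Z we set Z = 1. Each monomial c·X^i·Y^j·Z^k in F becomes c·x^i·y^j·1^k = c·x^i·y^j.
Substituting Z = 1: F(X, Y, 1) = 2*x + y**2 + 1.
Note: deg(f) ≤ deg(F) = 2; strict inequality happens when F is divisible by Z (lost terms).


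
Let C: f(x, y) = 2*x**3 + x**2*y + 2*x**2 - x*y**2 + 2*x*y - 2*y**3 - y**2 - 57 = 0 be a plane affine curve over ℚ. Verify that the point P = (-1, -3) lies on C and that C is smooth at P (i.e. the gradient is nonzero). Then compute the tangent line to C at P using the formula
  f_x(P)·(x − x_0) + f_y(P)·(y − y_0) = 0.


Tangent line at P: -7*x - 55*y - 172 = 0.

Step 1: f(-1, -3) = 0, so P lies on C.
Step 2: partial derivatives
  f_x(x, y) = 6*x**2 + 2*x*y + 4*x - y**2 + 2*y, f_y(x, y) = x**2 - 2*x*y + 2*x - 6*y**2 - 2*y.
  f_x(P) = -7, f_y(P) = -55 (gradient nonzero, so P is smooth).
Step 3: tangent line at P: -7·(x − -1) + -55·(y − -3) = 0.
Expanding: -7*x - 55*y - 172 = 0.


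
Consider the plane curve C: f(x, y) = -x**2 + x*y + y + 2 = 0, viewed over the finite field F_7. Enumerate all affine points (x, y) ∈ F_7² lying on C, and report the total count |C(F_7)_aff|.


Affine F_7-points: {(0, 5), (1, 3), (2, 3), (3, 0), (4, 0), (5, 5)}; count = 6.

For each of the 49 pairs (x, y) ∈ F_7², evaluate f(x, y) mod 7. Record the zeros.
  x = 0: [0↦2, 1↦3, 2↦4, 3↦5, 4↦6, 5↦0, 6↦1]  zeros at y ∈ {5}
  x = 1: [0↦1, 1↦3, 2↦5, 3↦0, 4↦2, 5↦4, 6↦6]  zeros at y ∈ {3}
  x = 2: [0↦5, 1↦1, 2↦4, 3↦0, 4↦3, 5↦6, 6↦2]  zeros at y ∈ {3}
  x = 3: [0↦0, 1↦4, 2↦1, 3↦5, 4↦2, 5↦6, 6↦3]  zeros at y ∈ {0}
  x = 4: [0↦0, 1↦5, 2↦3, 3↦1, 4↦6, 5↦4, 6↦2]  zeros at y ∈ {0}
  x = 5: [0↦5, 1↦4, 2↦3, 3↦2, 4↦1, 5↦0, 6↦6]  zeros at y ∈ {5}
  x = 6: [0↦1, 1↦1, 2↦1, 3↦1, 4↦1, 5↦1, 6↦1]  zeros at y ∈ ∅
Collecting zeros: affine points = {(0, 5), (1, 3), (2, 3), (3, 0), (4, 0), (5, 5)}.
Total count |C(F_7)_aff| = 6.


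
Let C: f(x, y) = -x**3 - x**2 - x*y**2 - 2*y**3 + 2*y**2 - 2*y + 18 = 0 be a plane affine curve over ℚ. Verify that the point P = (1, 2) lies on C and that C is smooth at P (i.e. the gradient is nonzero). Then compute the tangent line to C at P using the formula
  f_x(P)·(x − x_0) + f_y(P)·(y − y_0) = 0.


Tangent line at P: -9*x - 22*y + 53 = 0.

Step 1: f(1, 2) = 0, so P lies on C.
Step 2: partial derivatives
  f_x(x, y) = -3*x**2 - 2*x - y**2, f_y(x, y) = -2*x*y - 6*y**2 + 4*y - 2.
  f_x(P) = -9, f_y(P) = -22 (gradient nonzero, so P is smooth).
Step 3: tangent line at P: -9·(x − 1) + -22·(y − 2) = 0.
Expanding: -9*x - 22*y + 53 = 0.


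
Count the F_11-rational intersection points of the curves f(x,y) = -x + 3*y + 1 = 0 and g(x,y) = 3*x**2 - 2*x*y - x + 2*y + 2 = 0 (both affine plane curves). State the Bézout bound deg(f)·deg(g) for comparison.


Common zeros: ∅; count = 0; Bézout bound = 2.

deg(f) = 1, deg(g) = 2, so Bézout bound = 2.
Scan x ∈ F_11. For each x, list the y ∈ F_11 with f(x, y) ≡ 0 and those with g(x, y) ≡ 0 (mod 11); the common zeros in that column are the intersection.
  x = 0: f ≡ 0 at y ∈ {7}; g ≡ 0 at y ∈ {10}; common: ∅.
  x = 1: f ≡ 0 at y ∈ {0}; g ≡ 0 at y ∈ ∅; common: ∅.
  x = 2: f ≡ 0 at y ∈ {4}; g ≡ 0 at y ∈ {6}; common: ∅.
  x = 3: f ≡ 0 at y ∈ {8}; g ≡ 0 at y ∈ {1}; common: ∅.
  x = 4: f ≡ 0 at y ∈ {1}; g ≡ 0 at y ∈ {4}; common: ∅.
  x = 5: f ≡ 0 at y ∈ {5}; g ≡ 0 at y ∈ {9}; common: ∅.
  x = 6: f ≡ 0 at y ∈ {9}; g ≡ 0 at y ∈ {6}; common: ∅.
  x = 7: f ≡ 0 at y ∈ {2}; g ≡ 0 at y ∈ {10}; common: ∅.
  x = 8: f ≡ 0 at y ∈ {6}; g ≡ 0 at y ∈ {7}; common: ∅.
  x = 9: f ≡ 0 at y ∈ {10}; g ≡ 0 at y ∈ {1}; common: ∅.
  x = 10: f ≡ 0 at y ∈ {3}; g ≡ 0 at y ∈ {4}; common: ∅.
Collecting: common zeros = ∅, so the count is 0.
Comparison with the Bézout bound: 0 ≤ 2 = deg(f)·deg(g), as expected for curves with no common component (the affine F_11-count falls short of the bound because intersections may lie at infinity, over extension fields, or carry multiplicity).


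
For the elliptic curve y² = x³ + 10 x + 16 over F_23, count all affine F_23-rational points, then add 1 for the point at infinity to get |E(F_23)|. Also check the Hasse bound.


Affine points = {(0, 4), (0, 19), (1, 2), (1, 21), (3, 2), (3, 21), (6, 4), (6, 19), (10, 9), (10, 14), (11, 10), (11, 13), (12, 1), (12, 22), (14, 5), (14, 18), (17, 4), (17, 19), (18, 5), (18, 18), (19, 2), (19, 21)}; affine count = 22; |E(F_23)| = 23.

Discriminant check: Δ ∝ 4a³ + 27b² = 4·10³ + 27·16² = 4·1000 + 27·256 ≡ 10 (mod 23). Nonzero ⇒ E is nonsingular.
For each x ∈ F_23, compute rhs = x³ + 10·x + 16 mod 23, then count y ∈ F_23 with y² ≡ rhs.
  x = 0: rhs = 16, matching y values: 4, 19 (2 points).
  x = 1: rhs = 4, matching y values: 2, 21 (2 points).
  x = 2: rhs = 21, matching y values: none (0 points).
  x = 3: rhs = 4, matching y values: 2, 21 (2 points).
  x = 4: rhs = 5, matching y values: none (0 points).
  x = 5: rhs = 7, matching y values: none (0 points).
  x = 6: rhs = 16, matching y values: 4, 19 (2 points).
  x = 7: rhs = 15, matching y values: none (0 points).
  x = 8: rhs = 10, matching y values: none (0 points).
  x = 9: rhs = 7, matching y values: none (0 points).
  x = 10: rhs = 12, matching y values: 9, 14 (2 points).
  x = 11: rhs = 8, matching y values: 10, 13 (2 points).
  x = 12: rhs = 1, matching y values: 1, 22 (2 points).
  x = 13: rhs = 20, matching y values: none (0 points).
  x = 14: rhs = 2, matching y values: 5, 18 (2 points).
  x = 15: rhs = 22, matching y values: none (0 points).
  x = 16: rhs = 17, matching y values: none (0 points).
  x = 17: rhs = 16, matching y values: 4, 19 (2 points).
  x = 18: rhs = 2, matching y values: 5, 18 (2 points).
  x = 19: rhs = 4, matching y values: 2, 21 (2 points).
  x = 20: rhs = 5, matching y values: none (0 points).
  x = 21: rhs = 11, matching y values: none (0 points).
  x = 22: rhs = 5, matching y values: none (0 points).
Total affine count: 22.
Full point count |E(F_23)| = 22 + 1 = 23.
Hasse bound: |23 − (23+1)| = |-1| = 1 ≤ 2√23 ≈ 9.5917 ✓.


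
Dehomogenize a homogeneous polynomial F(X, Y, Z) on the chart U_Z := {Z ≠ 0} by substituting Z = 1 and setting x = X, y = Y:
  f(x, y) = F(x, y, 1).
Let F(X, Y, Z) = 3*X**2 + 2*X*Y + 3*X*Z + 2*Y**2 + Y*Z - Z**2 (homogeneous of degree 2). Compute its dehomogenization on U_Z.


f(x, y) = 3*x**2 + 2*x*y + 3*x + 2*y**2 + y - 1

On U_Z we set Z = 1. Each monomial c·X^i·Y^j·Z^k in F becomes c·x^i·y^j·1^k = c·x^i·y^j.
Substituting Z = 1: F(X, Y, 1) = 3*x**2 + 2*x*y + 3*x + 2*y**2 + y - 1.
Note: deg(f) ≤ deg(F) = 2; strict inequality happens when F is divisible by Z (lost terms).


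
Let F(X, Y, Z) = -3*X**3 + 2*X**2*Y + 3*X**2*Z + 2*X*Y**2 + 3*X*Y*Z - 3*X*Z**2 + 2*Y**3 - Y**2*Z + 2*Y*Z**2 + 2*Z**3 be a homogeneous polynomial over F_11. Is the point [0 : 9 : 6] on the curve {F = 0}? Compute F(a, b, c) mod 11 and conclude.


F(0,9,6) ≡ 6 (mod 11); P is NOT on the curve.

Evaluate F(0, 9, 6) term-by-term (mod 11).
  -3*X**3 ↦ -3·0·1·1 = 0
  2*X**2*Y ↦ 2·0·9·1 = 0
  3*X**2*Z ↦ 3·0·1·6 = 0
  2*X*Y**2 ↦ 2·0·81·1 = 0
  3*X*Y*Z ↦ 3·0·9·6 = 0
  -3*X*Z**2 ↦ -3·0·1·36 = 0
  2*Y**3 ↦ 2·1·729·1 = 1458
  -Y**2*Z ↦ -1·1·81·6 = -486
  2*Y*Z**2 ↦ 2·1·9·36 = 648
  2*Z**3 ↦ 2·1·1·216 = 432
Sum: F(0, 9, 6) = (0) + (0) + (0) + (0) + (0) + (0) + (1458) + (-486) + (648) + (432) = 2052.
Reducing mod 11: 2052 ≡ 6 (mod 11).
Since F(a, b, c) ≡ 6 ≠ 0 (mod 11), P does NOT lie on the curve.


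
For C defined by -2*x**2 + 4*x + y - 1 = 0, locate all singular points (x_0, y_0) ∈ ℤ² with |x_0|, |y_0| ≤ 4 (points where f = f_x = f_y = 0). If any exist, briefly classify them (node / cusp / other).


No singular points in the scanned grid; C is smooth there.

Compute partial derivatives:
  f_x = 4 - 4*x.
  f_y = 1.
f_y = 1 is a nonzero constant, so f_y never vanishes: no point (x, y) can satisfy f = f_x = f_y = 0. In particular no (x, y) ∈ {−4, ..., 4}² is singular; the curve is smooth.


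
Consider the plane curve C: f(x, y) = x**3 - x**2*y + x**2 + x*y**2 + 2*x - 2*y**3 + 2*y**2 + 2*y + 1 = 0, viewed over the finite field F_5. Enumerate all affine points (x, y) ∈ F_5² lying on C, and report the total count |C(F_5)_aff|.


Affine F_5-points: {(1, 0), (2, 4)}; count = 2.

For each of the 25 pairs (x, y) ∈ F_5², evaluate f(x, y) mod 5. Record the zeros.
  x = 0: [0↦1, 1↦3, 2↦2, 3↦1, 4↦3]  zeros at y ∈ ∅
  x = 1: [0↦0, 1↦2, 2↦3, 3↦1, 4↦4]  zeros at y ∈ {0}
  x = 2: [0↦2, 1↦2, 2↦3, 3↦3, 4↦0]  zeros at y ∈ {4}
  x = 3: [0↦3, 1↦4, 2↦3, 3↦3, 4↦2]  zeros at y ∈ ∅
  x = 4: [0↦4, 1↦4, 2↦4, 3↦2, 4↦1]  zeros at y ∈ ∅
Collecting zeros: affine points = {(1, 0), (2, 4)}.
Total count |C(F_5)_aff| = 2.


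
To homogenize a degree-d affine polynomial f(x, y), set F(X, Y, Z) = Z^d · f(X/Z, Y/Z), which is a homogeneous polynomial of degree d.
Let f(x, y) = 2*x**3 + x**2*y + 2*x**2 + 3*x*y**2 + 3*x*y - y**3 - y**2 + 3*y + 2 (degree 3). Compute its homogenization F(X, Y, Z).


F(X, Y, Z) = 2*X**3 + X**2*Y + 2*X**2*Z + 3*X*Y**2 + 3*X*Y*Z - Y**3 - Y**2*Z + 3*Y*Z**2 + 2*Z**3

deg(f) = 3.
Substitute x = X/Z, y = Y/Z into f, then multiply by Z^3.
  monomial 2·x^3·y^0 ↦ 2·X^3·Y^0·Z^0.
  monomial 1·x^2·y^1 ↦ 1·X^2·Y^1·Z^0.
  monomial 2·x^2·y^0 ↦ 2·X^2·Y^0·Z^1.
  monomial 3·x^1·y^2 ↦ 3·X^1·Y^2·Z^0.
  monomial 3·x^1·y^1 ↦ 3·X^1·Y^1·Z^1.
  monomial -1·x^0·y^3 ↦ -1·X^0·Y^3·Z^0.
  monomial -1·x^0·y^2 ↦ -1·X^0·Y^2·Z^1.
  monomial 3·x^0·y^1 ↦ 3·X^0·Y^1·Z^2.
  monomial 2·x^0·y^0 ↦ 2·X^0·Y^0·Z^3.
Collecting: F(X, Y, Z) = 2*X**3 + X**2*Y + 2*X**2*Z + 3*X*Y**2 + 3*X*Y*Z - Y**3 - Y**2*Z + 3*Y*Z**2 + 2*Z**3.


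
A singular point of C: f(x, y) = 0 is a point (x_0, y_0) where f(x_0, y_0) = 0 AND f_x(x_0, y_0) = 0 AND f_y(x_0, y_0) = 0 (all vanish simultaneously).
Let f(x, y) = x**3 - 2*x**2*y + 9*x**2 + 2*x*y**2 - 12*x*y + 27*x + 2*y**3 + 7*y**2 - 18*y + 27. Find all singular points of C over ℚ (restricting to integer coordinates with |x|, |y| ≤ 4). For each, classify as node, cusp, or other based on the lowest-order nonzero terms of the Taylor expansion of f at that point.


Singular points: {(-3, 0)}; classification: cusp.

Compute partial derivatives:
  f_x = 3*x**2 - 4*x*y + 18*x + 2*y**2 - 12*y + 27.
  f_y = -2*x**2 + 4*x*y - 12*x + 6*y**2 + 14*y - 18.
Scan x_0 ∈ {−4, ..., 4}. For each x_0, f_y(x_0, y) is a polynomial in y; find its integer roots y ∈ {−4, ..., 4}, then test f_x and f at those candidates.
  x = -4: f_y(-4, y) = 6*y**2 - 2*y - 2; no integer root y with |y| ≤ 4.
  x = -3: f_y(-3, y) = 6*y**2 + 2*y; vanishes at y ∈ {0}. (-3, 0): f_x = 0, f = 0 — SINGULAR.
  x = -2: f_y(-2, y) = 6*y**2 + 6*y - 2; no integer root y with |y| ≤ 4.
  x = -1: f_y(-1, y) = 6*y**2 + 10*y - 8; no integer root y with |y| ≤ 4.
  x = 0: f_y(0, y) = 6*y**2 + 14*y - 18; no integer root y with |y| ≤ 4.
  x = 1: f_y(1, y) = 6*y**2 + 18*y - 32; no integer root y with |y| ≤ 4.
  x = 2: f_y(2, y) = 6*y**2 + 22*y - 50; no integer root y with |y| ≤ 4.
  x = 3: f_y(3, y) = 6*y**2 + 26*y - 72; no integer root y with |y| ≤ 4.
  x = 4: f_y(4, y) = 6*y**2 + 30*y - 98; no integer root y with |y| ≤ 4.
Only singular point on the grid: (-3, 0).
Classify: substitute x = -3 + u, y = 0 + v and expand: f = u**3 - 2*u**2*v + 2*u*v**2 + 2*v**3 + v**2.
No constant or linear terms (consistent with a singular point). Quadratic part: v**2. Cubic part: u**3 - 2*u**2*v + 2*u*v**2 + 2*v**3.
The quadratic part v**2 is a perfect square, so there is a single (double) tangent line v = 0, i.e. y = 0. Restricting the cubic part to that line (v = 0) leaves u**3 ≠ 0, so f is not divisible by v and the branch is v² ≈ -u**3 to lowest order — this is a cusp.
Classification: cusp.


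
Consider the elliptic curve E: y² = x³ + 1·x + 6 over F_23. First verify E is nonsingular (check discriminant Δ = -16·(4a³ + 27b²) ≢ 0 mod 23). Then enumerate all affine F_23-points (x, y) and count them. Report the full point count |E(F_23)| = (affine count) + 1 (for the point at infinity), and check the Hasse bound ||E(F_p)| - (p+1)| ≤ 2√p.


Affine points = {(0, 11), (0, 12), (1, 10), (1, 13), (2, 4), (2, 19), (3, 6), (3, 17), (9, 10), (9, 13), (10, 2), (10, 21), (13, 10), (13, 13), (14, 2), (14, 21), (16, 1), (16, 22), (22, 2), (22, 21)}; affine count = 20; |E(F_23)| = 21.

Discriminant check: Δ ∝ 4a³ + 27b² = 4·1³ + 27·6² = 4·1 + 27·36 ≡ 10 (mod 23). Nonzero ⇒ E is nonsingular.
For each x ∈ F_23, compute rhs = x³ + 1·x + 6 mod 23, then count y ∈ F_23 with y² ≡ rhs.
  x = 0: rhs = 6, matching y values: 11, 12 (2 points).
  x = 1: rhs = 8, matching y values: 10, 13 (2 points).
  x = 2: rhs = 16, matching y values: 4, 19 (2 points).
  x = 3: rhs = 13, matching y values: 6, 17 (2 points).
  x = 4: rhs = 5, matching y values: none (0 points).
  x = 5: rhs = 21, matching y values: none (0 points).
  x = 6: rhs = 21, matching y values: none (0 points).
  x = 7: rhs = 11, matching y values: none (0 points).
  x = 8: rhs = 20, matching y values: none (0 points).
  x = 9: rhs = 8, matching y values: 10, 13 (2 points).
  x = 10: rhs = 4, matching y values: 2, 21 (2 points).
  x = 11: rhs = 14, matching y values: none (0 points).
  x = 12: rhs = 21, matching y values: none (0 points).
  x = 13: rhs = 8, matching y values: 10, 13 (2 points).
  x = 14: rhs = 4, matching y values: 2, 21 (2 points).
  x = 15: rhs = 15, matching y values: none (0 points).
  x = 16: rhs = 1, matching y values: 1, 22 (2 points).
  x = 17: rhs = 14, matching y values: none (0 points).
  x = 18: rhs = 14, matching y values: none (0 points).
  x = 19: rhs = 7, matching y values: none (0 points).
  x = 20: rhs = 22, matching y values: none (0 points).
  x = 21: rhs = 19, matching y values: none (0 points).
  x = 22: rhs = 4, matching y values: 2, 21 (2 points).
Total affine count: 20.
Full point count |E(F_23)| = 20 + 1 = 21.
Hasse bound: |21 − (23+1)| = |-3| = 3 ≤ 2√23 ≈ 9.5917 ✓.


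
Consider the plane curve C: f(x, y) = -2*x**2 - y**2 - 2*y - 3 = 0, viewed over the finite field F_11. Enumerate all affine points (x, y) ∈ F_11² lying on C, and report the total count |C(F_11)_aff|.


Affine F_11-points: {(0, 2), (0, 7), (2, 0), (2, 9), (5, 4), (5, 5), (6, 4), (6, 5), (9, 0), (9, 9)}; count = 10.

For each of the 121 pairs (x, y) ∈ F_11², evaluate f(x, y) mod 11. Record the zeros.
  x = 0: [0↦8, 1↦5, 2↦0, 3↦4, 4↦6, 5↦6, 6↦4, 7↦0, 8↦5, 9↦8, 10↦9]  zeros at y ∈ {2, 7}
  x = 1: [0↦6, 1↦3, 2↦9, 3↦2, 4↦4, 5↦4, 6↦2, 7↦9, 8↦3, 9↦6, 10↦7]  zeros at y ∈ ∅
  x = 2: [0↦0, 1↦8, 2↦3, 3↦7, 4↦9, 5↦9, 6↦7, 7↦3, 8↦8, 9↦0, 10↦1]  zeros at y ∈ {0, 9}
  x = 3: [0↦1, 1↦9, 2↦4, 3↦8, 4↦10, 5↦10, 6↦8, 7↦4, 8↦9, 9↦1, 10↦2]  zeros at y ∈ ∅
  x = 4: [0↦9, 1↦6, 2↦1, 3↦5, 4↦7, 5↦7, 6↦5, 7↦1, 8↦6, 9↦9, 10↦10]  zeros at y ∈ ∅
  x = 5: [0↦2, 1↦10, 2↦5, 3↦9, 4↦0, 5↦0, 6↦9, 7↦5, 8↦10, 9↦2, 10↦3]  zeros at y ∈ {4, 5}
  x = 6: [0↦2, 1↦10, 2↦5, 3↦9, 4↦0, 5↦0, 6↦9, 7↦5, 8↦10, 9↦2, 10↦3]  zeros at y ∈ {4, 5}
  x = 7: [0↦9, 1↦6, 2↦1, 3↦5, 4↦7, 5↦7, 6↦5, 7↦1, 8↦6, 9↦9, 10↦10]  zeros at y ∈ ∅
  x = 8: [0↦1, 1↦9, 2↦4, 3↦8, 4↦10, 5↦10, 6↦8, 7↦4, 8↦9, 9↦1, 10↦2]  zeros at y ∈ ∅
  x = 9: [0↦0, 1↦8, 2↦3, 3↦7, 4↦9, 5↦9, 6↦7, 7↦3, 8↦8, 9↦0, 10↦1]  zeros at y ∈ {0, 9}
  x = 10: [0↦6, 1↦3, 2↦9, 3↦2, 4↦4, 5↦4, 6↦2, 7↦9, 8↦3, 9↦6, 10↦7]  zeros at y ∈ ∅
Collecting zeros: affine points = {(0, 2), (0, 7), (2, 0), (2, 9), (5, 4), (5, 5), (6, 4), (6, 5), (9, 0), (9, 9)}.
Total count |C(F_11)_aff| = 10.
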